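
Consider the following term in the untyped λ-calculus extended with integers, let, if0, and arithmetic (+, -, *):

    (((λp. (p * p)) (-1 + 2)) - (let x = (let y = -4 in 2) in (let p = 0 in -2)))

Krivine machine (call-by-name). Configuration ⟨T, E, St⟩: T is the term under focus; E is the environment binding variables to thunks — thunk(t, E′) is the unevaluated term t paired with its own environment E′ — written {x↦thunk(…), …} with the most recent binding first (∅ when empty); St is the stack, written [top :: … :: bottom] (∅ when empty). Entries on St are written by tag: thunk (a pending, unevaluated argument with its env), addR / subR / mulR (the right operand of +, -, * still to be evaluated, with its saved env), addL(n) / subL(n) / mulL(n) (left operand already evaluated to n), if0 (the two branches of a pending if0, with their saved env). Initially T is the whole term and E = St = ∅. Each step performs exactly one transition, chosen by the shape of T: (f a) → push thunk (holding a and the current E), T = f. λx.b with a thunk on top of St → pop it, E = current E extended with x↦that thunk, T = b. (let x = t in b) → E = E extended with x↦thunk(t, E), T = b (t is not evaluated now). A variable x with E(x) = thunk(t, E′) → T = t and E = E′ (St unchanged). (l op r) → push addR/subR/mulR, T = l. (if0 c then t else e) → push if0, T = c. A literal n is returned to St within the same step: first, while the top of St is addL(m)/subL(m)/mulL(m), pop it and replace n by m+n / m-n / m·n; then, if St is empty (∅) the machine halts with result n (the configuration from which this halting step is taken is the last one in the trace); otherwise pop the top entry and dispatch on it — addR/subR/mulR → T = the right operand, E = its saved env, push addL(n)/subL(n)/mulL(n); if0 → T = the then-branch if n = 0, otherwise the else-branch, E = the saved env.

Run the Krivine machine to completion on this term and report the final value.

Answer: 3

Derivation:
[0] <T=(((λp. (p * p)) (-1 + 2)) - (let x = (let y = -4 in 2) in (let p = 0 in -2))), E=∅, St=∅>
[1] <T=((λp. (p * p)) (-1 + 2)), E=∅, St=[subR]>
[2] <T=(λp. (p * p)), E=∅, St=[thunk :: subR]>
[3] <T=(p * p), E={p↦thunk((-1 + 2), ∅)}, St=[subR]>
[4] <T=p, E={p↦thunk((-1 + 2), ∅)}, St=[mulR :: subR]>
[5] <T=(-1 + 2), E=∅, St=[mulR :: subR]>
[6] <T=-1, E=∅, St=[addR :: mulR :: subR]>
[7] <T=2, E=∅, St=[addL(-1) :: mulR :: subR]>
[8] <T=p, E={p↦thunk((-1 + 2), ∅)}, St=[mulL(1) :: subR]>
[9] <T=(-1 + 2), E=∅, St=[mulL(1) :: subR]>
[10] <T=-1, E=∅, St=[addR :: mulL(1) :: subR]>
[11] <T=2, E=∅, St=[addL(-1) :: mulL(1) :: subR]>
[12] <T=(let x = (let y = -4 in 2) in (let p = 0 in -2)), E=∅, St=[subL(1)]>
[13] <T=(let p = 0 in -2), E={x↦thunk((let y = -4 in 2), ∅)}, St=[subL(1)]>
[14] <T=-2, E={p↦thunk(0, {x↦thunk((let y = -4 in 2), ∅)}), x↦thunk((let y = -4 in 2), ∅)}, St=[subL(1)]>
→ final value 3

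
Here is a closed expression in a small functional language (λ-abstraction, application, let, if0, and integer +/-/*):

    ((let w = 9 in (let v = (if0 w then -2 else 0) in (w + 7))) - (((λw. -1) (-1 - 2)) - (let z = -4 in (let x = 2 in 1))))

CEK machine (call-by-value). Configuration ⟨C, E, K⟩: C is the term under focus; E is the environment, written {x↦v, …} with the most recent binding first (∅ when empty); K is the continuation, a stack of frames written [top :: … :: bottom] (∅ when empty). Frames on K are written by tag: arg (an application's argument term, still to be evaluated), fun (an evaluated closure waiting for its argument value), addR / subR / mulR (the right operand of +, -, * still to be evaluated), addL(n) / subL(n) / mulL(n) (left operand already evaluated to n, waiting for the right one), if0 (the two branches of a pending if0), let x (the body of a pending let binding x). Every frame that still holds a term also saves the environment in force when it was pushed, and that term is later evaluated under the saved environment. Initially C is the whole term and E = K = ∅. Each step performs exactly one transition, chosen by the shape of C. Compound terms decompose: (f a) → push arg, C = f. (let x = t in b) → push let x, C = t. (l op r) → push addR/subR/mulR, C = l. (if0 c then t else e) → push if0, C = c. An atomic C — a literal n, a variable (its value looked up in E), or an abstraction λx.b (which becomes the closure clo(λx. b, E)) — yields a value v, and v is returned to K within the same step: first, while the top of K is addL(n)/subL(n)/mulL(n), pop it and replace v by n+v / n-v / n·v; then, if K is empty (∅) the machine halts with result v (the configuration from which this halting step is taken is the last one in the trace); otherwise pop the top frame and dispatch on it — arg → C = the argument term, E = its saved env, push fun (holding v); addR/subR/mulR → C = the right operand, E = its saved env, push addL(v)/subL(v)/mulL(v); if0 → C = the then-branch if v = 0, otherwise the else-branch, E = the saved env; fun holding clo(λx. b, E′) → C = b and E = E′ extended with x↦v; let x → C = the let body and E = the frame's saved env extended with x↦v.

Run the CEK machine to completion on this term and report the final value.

Answer: 18

Machine steps:
step 0: [C=((let w = 9 in (let v = (if0 w then -2 else 0) in (w + 7))) - (((λw. -1) (-1 - 2)) - (let z = -4 in (let x = 2 in 1)))) | E=∅ | K=∅]
step 1: [C=(let w = 9 in (let v = (if0 w then -2 else 0) in (w + 7))) | E=∅ | K=[subR]]
step 2: [C=9 | E=∅ | K=[let w :: subR]]
step 3: [C=(let v = (if0 w then -2 else 0) in (w + 7)) | E={w↦9} | K=[subR]]
step 4: [C=(if0 w then -2 else 0) | E={w↦9} | K=[let v :: subR]]
step 5: [C=w | E={w↦9} | K=[if0 :: let v :: subR]]
step 6: [C=0 | E={w↦9} | K=[let v :: subR]]
step 7: [C=(w + 7) | E={v↦0, w↦9} | K=[subR]]
step 8: [C=w | E={v↦0, w↦9} | K=[addR :: subR]]
step 9: [C=7 | E={v↦0, w↦9} | K=[addL(9) :: subR]]
step 10: [C=(((λw. -1) (-1 - 2)) - (let z = -4 in (let x = 2 in 1))) | E=∅ | K=[subL(16)]]
step 11: [C=((λw. -1) (-1 - 2)) | E=∅ | K=[subR :: subL(16)]]
step 12: [C=(λw. -1) | E=∅ | K=[arg :: subR :: subL(16)]]
step 13: [C=(-1 - 2) | E=∅ | K=[fun :: subR :: subL(16)]]
step 14: [C=-1 | E=∅ | K=[subR :: fun :: subR :: subL(16)]]
step 15: [C=2 | E=∅ | K=[subL(-1) :: fun :: subR :: subL(16)]]
step 16: [C=-1 | E={w↦-3} | K=[subR :: subL(16)]]
step 17: [C=(let z = -4 in (let x = 2 in 1)) | E=∅ | K=[subL(-1) :: subL(16)]]
step 18: [C=-4 | E=∅ | K=[let z :: subL(-1) :: subL(16)]]
step 19: [C=(let x = 2 in 1) | E={z↦-4} | K=[subL(-1) :: subL(16)]]
step 20: [C=2 | E={z↦-4} | K=[let x :: subL(-1) :: subL(16)]]
step 21: [C=1 | E={x↦2, z↦-4} | K=[subL(-1) :: subL(16)]]
→ final value 18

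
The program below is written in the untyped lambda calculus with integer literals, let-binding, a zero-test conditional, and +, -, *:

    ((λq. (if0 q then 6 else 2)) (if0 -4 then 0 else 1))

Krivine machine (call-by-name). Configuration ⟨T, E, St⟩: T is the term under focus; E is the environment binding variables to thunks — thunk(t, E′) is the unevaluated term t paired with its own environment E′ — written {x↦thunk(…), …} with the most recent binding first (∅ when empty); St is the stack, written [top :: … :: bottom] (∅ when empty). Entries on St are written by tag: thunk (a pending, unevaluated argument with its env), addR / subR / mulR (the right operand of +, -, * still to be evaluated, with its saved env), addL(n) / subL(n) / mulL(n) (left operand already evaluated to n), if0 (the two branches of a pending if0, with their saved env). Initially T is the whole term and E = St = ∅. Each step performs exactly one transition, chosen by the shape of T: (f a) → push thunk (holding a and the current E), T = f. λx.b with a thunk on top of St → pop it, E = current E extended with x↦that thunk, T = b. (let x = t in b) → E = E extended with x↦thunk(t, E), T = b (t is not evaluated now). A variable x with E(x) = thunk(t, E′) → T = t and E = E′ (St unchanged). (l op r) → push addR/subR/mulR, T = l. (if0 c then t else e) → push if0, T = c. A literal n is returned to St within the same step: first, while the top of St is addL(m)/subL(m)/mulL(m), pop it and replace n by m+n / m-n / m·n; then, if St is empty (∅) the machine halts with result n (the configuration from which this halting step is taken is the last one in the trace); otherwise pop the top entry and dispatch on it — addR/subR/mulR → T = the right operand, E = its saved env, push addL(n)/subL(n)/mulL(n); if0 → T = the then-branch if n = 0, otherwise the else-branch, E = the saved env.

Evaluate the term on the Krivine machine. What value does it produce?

t=0: [T=((λq. (if0 q then 6 else 2)) (if0 -4 then 0 else 1)) | E=∅ | St=∅]
t=1: [T=(λq. (if0 q then 6 else 2)) | E=∅ | St=[thunk]]
t=2: [T=(if0 q then 6 else 2) | E={q↦thunk((if0 -4 then 0 else 1), ∅)} | St=∅]
t=3: [T=q | E={q↦thunk((if0 -4 then 0 else 1), ∅)} | St=[if0]]
t=4: [T=(if0 -4 then 0 else 1) | E=∅ | St=[if0]]
t=5: [T=-4 | E=∅ | St=[if0 :: if0]]
t=6: [T=1 | E=∅ | St=[if0]]
t=7: [T=2 | E={q↦thunk((if0 -4 then 0 else 1), ∅)} | St=∅]
→ final value 2

Answer: 2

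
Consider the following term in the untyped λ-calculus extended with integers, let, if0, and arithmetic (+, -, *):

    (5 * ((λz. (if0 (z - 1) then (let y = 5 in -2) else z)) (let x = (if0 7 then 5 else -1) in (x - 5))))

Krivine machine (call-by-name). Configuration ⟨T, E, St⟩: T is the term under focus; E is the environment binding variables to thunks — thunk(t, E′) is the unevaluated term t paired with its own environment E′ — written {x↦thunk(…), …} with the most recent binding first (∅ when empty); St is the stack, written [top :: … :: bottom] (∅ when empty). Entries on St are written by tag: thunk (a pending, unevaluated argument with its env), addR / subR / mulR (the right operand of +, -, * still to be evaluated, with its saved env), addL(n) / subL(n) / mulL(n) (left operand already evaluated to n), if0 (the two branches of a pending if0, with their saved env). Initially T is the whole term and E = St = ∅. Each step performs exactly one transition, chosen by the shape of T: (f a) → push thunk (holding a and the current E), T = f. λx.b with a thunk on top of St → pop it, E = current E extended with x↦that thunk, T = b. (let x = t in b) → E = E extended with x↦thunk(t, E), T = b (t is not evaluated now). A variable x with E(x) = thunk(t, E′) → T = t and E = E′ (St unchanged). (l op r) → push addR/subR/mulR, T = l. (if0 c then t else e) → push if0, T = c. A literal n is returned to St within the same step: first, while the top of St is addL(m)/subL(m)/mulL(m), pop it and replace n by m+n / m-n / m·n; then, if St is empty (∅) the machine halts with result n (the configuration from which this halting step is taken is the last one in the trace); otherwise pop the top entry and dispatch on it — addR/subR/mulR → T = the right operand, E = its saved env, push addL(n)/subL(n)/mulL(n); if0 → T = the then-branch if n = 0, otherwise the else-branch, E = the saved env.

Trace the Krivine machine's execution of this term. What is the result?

0. ⟨T=(5 * ((λz. (if0 (z - 1) then (let y = 5 in -2) else z)) (let x = (if0 7 then 5 else -1) in (x - 5)))); E=∅; St=∅⟩
1. ⟨T=5; E=∅; St=[mulR]⟩
2. ⟨T=((λz. (if0 (z - 1) then (let y = 5 in -2) else z)) (let x = (if0 7 then 5 else -1) in (x - 5))); E=∅; St=[mulL(5)]⟩
3. ⟨T=(λz. (if0 (z - 1) then (let y = 5 in -2) else z)); E=∅; St=[thunk :: mulL(5)]⟩
4. ⟨T=(if0 (z - 1) then (let y = 5 in -2) else z); E={z↦thunk((let x = (if0 7 then 5 else -1) in (x - 5)), ∅)}; St=[mulL(5)]⟩
5. ⟨T=(z - 1); E={z↦thunk((let x = (if0 7 then 5 else -1) in (x - 5)), ∅)}; St=[if0 :: mulL(5)]⟩
6. ⟨T=z; E={z↦thunk((let x = (if0 7 then 5 else -1) in (x - 5)), ∅)}; St=[subR :: if0 :: mulL(5)]⟩
7. ⟨T=(let x = (if0 7 then 5 else -1) in (x - 5)); E=∅; St=[subR :: if0 :: mulL(5)]⟩
8. ⟨T=(x - 5); E={x↦thunk((if0 7 then 5 else -1), ∅)}; St=[subR :: if0 :: mulL(5)]⟩
9. ⟨T=x; E={x↦thunk((if0 7 then 5 else -1), ∅)}; St=[subR :: subR :: if0 :: mulL(5)]⟩
10. ⟨T=(if0 7 then 5 else -1); E=∅; St=[subR :: subR :: if0 :: mulL(5)]⟩
11. ⟨T=7; E=∅; St=[if0 :: subR :: subR :: if0 :: mulL(5)]⟩
12. ⟨T=-1; E=∅; St=[subR :: subR :: if0 :: mulL(5)]⟩
13. ⟨T=5; E={x↦thunk((if0 7 then 5 else -1), ∅)}; St=[subL(-1) :: subR :: if0 :: mulL(5)]⟩
14. ⟨T=1; E={z↦thunk((let x = (if0 7 then 5 else -1) in (x - 5)), ∅)}; St=[subL(-6) :: if0 :: mulL(5)]⟩
15. ⟨T=z; E={z↦thunk((let x = (if0 7 then 5 else -1) in (x - 5)), ∅)}; St=[mulL(5)]⟩
16. ⟨T=(let x = (if0 7 then 5 else -1) in (x - 5)); E=∅; St=[mulL(5)]⟩
17. ⟨T=(x - 5); E={x↦thunk((if0 7 then 5 else -1), ∅)}; St=[mulL(5)]⟩
18. ⟨T=x; E={x↦thunk((if0 7 then 5 else -1), ∅)}; St=[subR :: mulL(5)]⟩
19. ⟨T=(if0 7 then 5 else -1); E=∅; St=[subR :: mulL(5)]⟩
20. ⟨T=7; E=∅; St=[if0 :: subR :: mulL(5)]⟩
21. ⟨T=-1; E=∅; St=[subR :: mulL(5)]⟩
22. ⟨T=5; E={x↦thunk((if0 7 then 5 else -1), ∅)}; St=[subL(-1) :: mulL(5)]⟩
→ final value -30

Answer: -30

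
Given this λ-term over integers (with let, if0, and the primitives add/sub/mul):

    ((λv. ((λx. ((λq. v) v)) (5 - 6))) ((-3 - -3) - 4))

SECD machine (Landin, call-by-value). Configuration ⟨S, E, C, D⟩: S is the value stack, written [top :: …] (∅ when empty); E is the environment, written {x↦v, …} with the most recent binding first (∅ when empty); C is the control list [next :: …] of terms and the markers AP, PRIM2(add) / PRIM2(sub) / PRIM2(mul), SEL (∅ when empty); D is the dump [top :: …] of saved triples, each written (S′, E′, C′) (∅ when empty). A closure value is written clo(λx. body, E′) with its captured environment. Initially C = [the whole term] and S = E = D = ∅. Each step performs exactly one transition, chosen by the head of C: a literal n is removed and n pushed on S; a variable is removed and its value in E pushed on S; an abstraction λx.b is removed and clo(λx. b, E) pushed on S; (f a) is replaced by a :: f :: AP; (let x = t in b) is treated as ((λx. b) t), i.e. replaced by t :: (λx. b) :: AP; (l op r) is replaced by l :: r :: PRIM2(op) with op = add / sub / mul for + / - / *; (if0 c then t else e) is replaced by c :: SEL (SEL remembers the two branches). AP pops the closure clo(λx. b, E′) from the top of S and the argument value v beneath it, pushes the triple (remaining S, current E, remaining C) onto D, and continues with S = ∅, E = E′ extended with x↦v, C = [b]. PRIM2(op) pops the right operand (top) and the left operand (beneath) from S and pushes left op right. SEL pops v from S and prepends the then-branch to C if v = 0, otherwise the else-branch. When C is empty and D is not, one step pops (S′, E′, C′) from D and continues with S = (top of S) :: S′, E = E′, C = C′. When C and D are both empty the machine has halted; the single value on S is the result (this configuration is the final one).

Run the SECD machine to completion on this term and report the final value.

Answer: -4

Execution trace:
t=0: ⟨S=∅; E=∅; C=[((λv. ((λx. ((λq. v) v)) (5 - 6))) ((-3 - -3) - 4))]; D=∅⟩
t=1: ⟨S=∅; E=∅; C=[((-3 - -3) - 4) :: (λv. ((λx. ((λq. v) v)) (5 - 6))) :: AP]; D=∅⟩
t=2: ⟨S=∅; E=∅; C=[(-3 - -3) :: 4 :: PRIM2(sub) :: (λv. ((λx. ((λq. v) v)) (5 - 6))) :: AP]; D=∅⟩
t=3: ⟨S=∅; E=∅; C=[-3 :: -3 :: PRIM2(sub) :: 4 :: PRIM2(sub) :: (λv. ((λx. ((λq. v) v)) (5 - 6))) :: AP]; D=∅⟩
t=4: ⟨S=[-3]; E=∅; C=[-3 :: PRIM2(sub) :: 4 :: PRIM2(sub) :: (λv. ((λx. ((λq. v) v)) (5 - 6))) :: AP]; D=∅⟩
t=5: ⟨S=[-3 :: -3]; E=∅; C=[PRIM2(sub) :: 4 :: PRIM2(sub) :: (λv. ((λx. ((λq. v) v)) (5 - 6))) :: AP]; D=∅⟩
t=6: ⟨S=[0]; E=∅; C=[4 :: PRIM2(sub) :: (λv. ((λx. ((λq. v) v)) (5 - 6))) :: AP]; D=∅⟩
t=7: ⟨S=[4 :: 0]; E=∅; C=[PRIM2(sub) :: (λv. ((λx. ((λq. v) v)) (5 - 6))) :: AP]; D=∅⟩
t=8: ⟨S=[-4]; E=∅; C=[(λv. ((λx. ((λq. v) v)) (5 - 6))) :: AP]; D=∅⟩
t=9: ⟨S=[clo(λv. ((λx. ((λq. v) v)) (5 - 6)), ∅) :: -4]; E=∅; C=[AP]; D=∅⟩
t=10: ⟨S=∅; E={v↦-4}; C=[((λx. ((λq. v) v)) (5 - 6))]; D=[(∅, ∅, ∅)]⟩
t=11: ⟨S=∅; E={v↦-4}; C=[(5 - 6) :: (λx. ((λq. v) v)) :: AP]; D=[(∅, ∅, ∅)]⟩
t=12: ⟨S=∅; E={v↦-4}; C=[5 :: 6 :: PRIM2(sub) :: (λx. ((λq. v) v)) :: AP]; D=[(∅, ∅, ∅)]⟩
t=13: ⟨S=[5]; E={v↦-4}; C=[6 :: PRIM2(sub) :: (λx. ((λq. v) v)) :: AP]; D=[(∅, ∅, ∅)]⟩
t=14: ⟨S=[6 :: 5]; E={v↦-4}; C=[PRIM2(sub) :: (λx. ((λq. v) v)) :: AP]; D=[(∅, ∅, ∅)]⟩
t=15: ⟨S=[-1]; E={v↦-4}; C=[(λx. ((λq. v) v)) :: AP]; D=[(∅, ∅, ∅)]⟩
t=16: ⟨S=[clo(λx. ((λq. v) v), {v↦-4}) :: -1]; E={v↦-4}; C=[AP]; D=[(∅, ∅, ∅)]⟩
t=17: ⟨S=∅; E={x↦-1, v↦-4}; C=[((λq. v) v)]; D=[(∅, {v↦-4}, ∅) :: (∅, ∅, ∅)]⟩
t=18: ⟨S=∅; E={x↦-1, v↦-4}; C=[v :: (λq. v) :: AP]; D=[(∅, {v↦-4}, ∅) :: (∅, ∅, ∅)]⟩
t=19: ⟨S=[-4]; E={x↦-1, v↦-4}; C=[(λq. v) :: AP]; D=[(∅, {v↦-4}, ∅) :: (∅, ∅, ∅)]⟩
t=20: ⟨S=[clo(λq. v, {x↦-1, v↦-4}) :: -4]; E={x↦-1, v↦-4}; C=[AP]; D=[(∅, {v↦-4}, ∅) :: (∅, ∅, ∅)]⟩
t=21: ⟨S=∅; E={q↦-4, x↦-1, v↦-4}; C=[v]; D=[(∅, {x↦-1, v↦-4}, ∅) :: (∅, {v↦-4}, ∅) :: (∅, ∅, ∅)]⟩
t=22: ⟨S=[-4]; E={q↦-4, x↦-1, v↦-4}; C=∅; D=[(∅, {x↦-1, v↦-4}, ∅) :: (∅, {v↦-4}, ∅) :: (∅, ∅, ∅)]⟩
t=23: ⟨S=[-4]; E={x↦-1, v↦-4}; C=∅; D=[(∅, {v↦-4}, ∅) :: (∅, ∅, ∅)]⟩
t=24: ⟨S=[-4]; E={v↦-4}; C=∅; D=[(∅, ∅, ∅)]⟩
t=25: ⟨S=[-4]; E=∅; C=∅; D=∅⟩
→ final value -4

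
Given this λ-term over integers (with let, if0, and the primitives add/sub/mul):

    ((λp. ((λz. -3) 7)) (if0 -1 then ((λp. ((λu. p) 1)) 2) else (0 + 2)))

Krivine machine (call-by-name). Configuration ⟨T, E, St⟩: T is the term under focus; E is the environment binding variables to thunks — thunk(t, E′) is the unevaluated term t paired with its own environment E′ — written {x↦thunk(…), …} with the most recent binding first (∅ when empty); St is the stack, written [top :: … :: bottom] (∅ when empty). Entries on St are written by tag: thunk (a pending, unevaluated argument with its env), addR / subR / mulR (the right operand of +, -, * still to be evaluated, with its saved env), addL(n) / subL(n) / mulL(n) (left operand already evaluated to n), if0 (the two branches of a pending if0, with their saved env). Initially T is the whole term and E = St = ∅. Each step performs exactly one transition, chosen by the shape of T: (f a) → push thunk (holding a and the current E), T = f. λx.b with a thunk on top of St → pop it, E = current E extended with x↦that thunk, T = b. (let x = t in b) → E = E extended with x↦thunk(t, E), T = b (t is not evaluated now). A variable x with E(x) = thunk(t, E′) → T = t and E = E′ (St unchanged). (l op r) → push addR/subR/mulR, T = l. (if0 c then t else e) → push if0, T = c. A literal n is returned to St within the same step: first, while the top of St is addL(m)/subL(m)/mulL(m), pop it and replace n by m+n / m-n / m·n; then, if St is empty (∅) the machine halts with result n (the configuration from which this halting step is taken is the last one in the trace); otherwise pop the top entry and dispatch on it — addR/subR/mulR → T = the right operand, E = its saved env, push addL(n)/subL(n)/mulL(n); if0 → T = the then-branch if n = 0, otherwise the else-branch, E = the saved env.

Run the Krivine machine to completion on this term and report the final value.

Answer: -3

Derivation:
step 0: <T=((λp. ((λz. -3) 7)) (if0 -1 then ((λp. ((λu. p) 1)) 2) else (0 + 2))), E=∅, St=∅>
step 1: <T=(λp. ((λz. -3) 7)), E=∅, St=[thunk]>
step 2: <T=((λz. -3) 7), E={p↦thunk((if0 -1 then ((λp. ((λu. p) 1)) 2) else (0 + 2)), ∅)}, St=∅>
step 3: <T=(λz. -3), E={p↦thunk((if0 -1 then ((λp. ((λu. p) 1)) 2) else (0 + 2)), ∅)}, St=[thunk]>
step 4: <T=-3, E={z↦thunk(7, {p↦thunk((if0 -1 then ((λp. ((λu. p) 1)) 2) else (0 + 2)), ∅)}), p↦thunk((if0 -1 then ((λp. ((λu. p) 1)) 2) else (0 + 2)), ∅)}, St=∅>
→ final value -3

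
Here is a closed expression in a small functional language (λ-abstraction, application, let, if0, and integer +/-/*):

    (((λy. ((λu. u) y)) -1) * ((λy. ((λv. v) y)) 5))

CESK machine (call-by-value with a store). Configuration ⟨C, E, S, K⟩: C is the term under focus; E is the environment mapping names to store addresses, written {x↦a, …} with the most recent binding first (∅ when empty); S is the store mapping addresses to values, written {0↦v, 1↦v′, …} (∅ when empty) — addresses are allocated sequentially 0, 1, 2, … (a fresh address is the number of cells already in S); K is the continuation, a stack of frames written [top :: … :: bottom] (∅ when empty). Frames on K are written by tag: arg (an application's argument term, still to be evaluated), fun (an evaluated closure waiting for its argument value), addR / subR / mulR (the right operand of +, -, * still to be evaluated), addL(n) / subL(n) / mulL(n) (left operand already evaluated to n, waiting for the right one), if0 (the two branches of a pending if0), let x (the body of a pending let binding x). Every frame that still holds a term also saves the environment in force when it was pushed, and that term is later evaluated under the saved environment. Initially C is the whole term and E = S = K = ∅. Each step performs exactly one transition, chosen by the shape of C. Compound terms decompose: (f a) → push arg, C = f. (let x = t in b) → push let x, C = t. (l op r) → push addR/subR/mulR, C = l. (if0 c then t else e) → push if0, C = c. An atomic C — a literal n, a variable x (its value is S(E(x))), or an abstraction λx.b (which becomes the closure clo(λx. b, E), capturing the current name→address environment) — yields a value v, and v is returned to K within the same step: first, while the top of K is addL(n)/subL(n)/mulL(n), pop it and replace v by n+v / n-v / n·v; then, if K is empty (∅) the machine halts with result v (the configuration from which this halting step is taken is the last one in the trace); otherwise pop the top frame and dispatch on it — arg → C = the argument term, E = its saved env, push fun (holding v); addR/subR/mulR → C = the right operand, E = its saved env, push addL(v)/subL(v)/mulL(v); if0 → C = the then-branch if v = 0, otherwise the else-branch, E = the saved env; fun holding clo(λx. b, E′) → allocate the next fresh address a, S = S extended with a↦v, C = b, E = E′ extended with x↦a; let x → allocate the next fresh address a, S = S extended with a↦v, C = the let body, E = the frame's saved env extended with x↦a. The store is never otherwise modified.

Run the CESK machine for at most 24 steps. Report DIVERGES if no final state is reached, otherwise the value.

Answer: -5

Derivation:
step 0: [C=(((λy. ((λu. u) y)) -1) * ((λy. ((λv. v) y)) 5)) | E=∅ | S=∅ | K=∅]
step 1: [C=((λy. ((λu. u) y)) -1) | E=∅ | S=∅ | K=[mulR]]
step 2: [C=(λy. ((λu. u) y)) | E=∅ | S=∅ | K=[arg :: mulR]]
step 3: [C=-1 | E=∅ | S=∅ | K=[fun :: mulR]]
step 4: [C=((λu. u) y) | E={y↦0} | S={0↦-1} | K=[mulR]]
step 5: [C=(λu. u) | E={y↦0} | S={0↦-1} | K=[arg :: mulR]]
step 6: [C=y | E={y↦0} | S={0↦-1} | K=[fun :: mulR]]
step 7: [C=u | E={u↦1, y↦0} | S={0↦-1, 1↦-1} | K=[mulR]]
step 8: [C=((λy. ((λv. v) y)) 5) | E=∅ | S={0↦-1, 1↦-1} | K=[mulL(-1)]]
step 9: [C=(λy. ((λv. v) y)) | E=∅ | S={0↦-1, 1↦-1} | K=[arg :: mulL(-1)]]
step 10: [C=5 | E=∅ | S={0↦-1, 1↦-1} | K=[fun :: mulL(-1)]]
step 11: [C=((λv. v) y) | E={y↦2} | S={0↦-1, 1↦-1, 2↦5} | K=[mulL(-1)]]
step 12: [C=(λv. v) | E={y↦2} | S={0↦-1, 1↦-1, 2↦5} | K=[arg :: mulL(-1)]]
step 13: [C=y | E={y↦2} | S={0↦-1, 1↦-1, 2↦5} | K=[fun :: mulL(-1)]]
step 14: [C=v | E={v↦3, y↦2} | S={0↦-1, 1↦-1, 2↦5, 3↦5} | K=[mulL(-1)]]
→ final value -5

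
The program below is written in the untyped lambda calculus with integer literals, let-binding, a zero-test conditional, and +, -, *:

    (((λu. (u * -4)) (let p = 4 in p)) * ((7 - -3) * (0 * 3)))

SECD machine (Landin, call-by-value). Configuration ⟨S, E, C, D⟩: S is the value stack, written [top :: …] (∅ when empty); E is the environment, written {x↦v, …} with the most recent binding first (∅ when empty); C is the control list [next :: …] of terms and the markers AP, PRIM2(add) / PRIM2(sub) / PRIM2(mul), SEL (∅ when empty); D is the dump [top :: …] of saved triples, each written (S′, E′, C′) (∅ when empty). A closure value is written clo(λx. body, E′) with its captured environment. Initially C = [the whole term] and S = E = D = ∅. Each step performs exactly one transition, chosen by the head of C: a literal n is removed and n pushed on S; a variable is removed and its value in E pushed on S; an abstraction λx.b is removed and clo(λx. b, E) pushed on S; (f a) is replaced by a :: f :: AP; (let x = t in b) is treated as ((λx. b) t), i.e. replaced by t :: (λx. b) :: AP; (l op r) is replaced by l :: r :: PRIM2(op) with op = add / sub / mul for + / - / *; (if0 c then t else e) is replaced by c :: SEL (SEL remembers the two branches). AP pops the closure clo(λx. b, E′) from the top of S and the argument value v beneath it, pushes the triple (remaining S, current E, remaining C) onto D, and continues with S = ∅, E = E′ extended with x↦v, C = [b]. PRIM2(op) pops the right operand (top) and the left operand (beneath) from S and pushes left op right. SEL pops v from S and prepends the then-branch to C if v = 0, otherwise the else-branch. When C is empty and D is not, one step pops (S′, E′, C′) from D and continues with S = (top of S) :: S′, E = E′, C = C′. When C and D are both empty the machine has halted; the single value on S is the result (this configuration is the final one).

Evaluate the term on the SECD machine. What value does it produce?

0. [S=∅ | E=∅ | C=[(((λu. (u * -4)) (let p = 4 in p)) * ((7 - -3) * (0 * 3)))] | D=∅]
1. [S=∅ | E=∅ | C=[((λu. (u * -4)) (let p = 4 in p)) :: ((7 - -3) * (0 * 3)) :: PRIM2(mul)] | D=∅]
2. [S=∅ | E=∅ | C=[(let p = 4 in p) :: (λu. (u * -4)) :: AP :: ((7 - -3) * (0 * 3)) :: PRIM2(mul)] | D=∅]
3. [S=∅ | E=∅ | C=[4 :: (λp. p) :: AP :: (λu. (u * -4)) :: AP :: ((7 - -3) * (0 * 3)) :: PRIM2(mul)] | D=∅]
4. [S=[4] | E=∅ | C=[(λp. p) :: AP :: (λu. (u * -4)) :: AP :: ((7 - -3) * (0 * 3)) :: PRIM2(mul)] | D=∅]
5. [S=[clo(λp. p, ∅) :: 4] | E=∅ | C=[AP :: (λu. (u * -4)) :: AP :: ((7 - -3) * (0 * 3)) :: PRIM2(mul)] | D=∅]
6. [S=∅ | E={p↦4} | C=[p] | D=[(∅, ∅, [(λu. (u * -4)) :: AP :: ((7 - -3) * (0 * 3)) :: PRIM2(mul)])]]
7. [S=[4] | E={p↦4} | C=∅ | D=[(∅, ∅, [(λu. (u * -4)) :: AP :: ((7 - -3) * (0 * 3)) :: PRIM2(mul)])]]
8. [S=[4] | E=∅ | C=[(λu. (u * -4)) :: AP :: ((7 - -3) * (0 * 3)) :: PRIM2(mul)] | D=∅]
9. [S=[clo(λu. (u * -4), ∅) :: 4] | E=∅ | C=[AP :: ((7 - -3) * (0 * 3)) :: PRIM2(mul)] | D=∅]
10. [S=∅ | E={u↦4} | C=[(u * -4)] | D=[(∅, ∅, [((7 - -3) * (0 * 3)) :: PRIM2(mul)])]]
11. [S=∅ | E={u↦4} | C=[u :: -4 :: PRIM2(mul)] | D=[(∅, ∅, [((7 - -3) * (0 * 3)) :: PRIM2(mul)])]]
12. [S=[4] | E={u↦4} | C=[-4 :: PRIM2(mul)] | D=[(∅, ∅, [((7 - -3) * (0 * 3)) :: PRIM2(mul)])]]
13. [S=[-4 :: 4] | E={u↦4} | C=[PRIM2(mul)] | D=[(∅, ∅, [((7 - -3) * (0 * 3)) :: PRIM2(mul)])]]
14. [S=[-16] | E={u↦4} | C=∅ | D=[(∅, ∅, [((7 - -3) * (0 * 3)) :: PRIM2(mul)])]]
15. [S=[-16] | E=∅ | C=[((7 - -3) * (0 * 3)) :: PRIM2(mul)] | D=∅]
16. [S=[-16] | E=∅ | C=[(7 - -3) :: (0 * 3) :: PRIM2(mul) :: PRIM2(mul)] | D=∅]
17. [S=[-16] | E=∅ | C=[7 :: -3 :: PRIM2(sub) :: (0 * 3) :: PRIM2(mul) :: PRIM2(mul)] | D=∅]
18. [S=[7 :: -16] | E=∅ | C=[-3 :: PRIM2(sub) :: (0 * 3) :: PRIM2(mul) :: PRIM2(mul)] | D=∅]
19. [S=[-3 :: 7 :: -16] | E=∅ | C=[PRIM2(sub) :: (0 * 3) :: PRIM2(mul) :: PRIM2(mul)] | D=∅]
20. [S=[10 :: -16] | E=∅ | C=[(0 * 3) :: PRIM2(mul) :: PRIM2(mul)] | D=∅]
21. [S=[10 :: -16] | E=∅ | C=[0 :: 3 :: PRIM2(mul) :: PRIM2(mul) :: PRIM2(mul)] | D=∅]
22. [S=[0 :: 10 :: -16] | E=∅ | C=[3 :: PRIM2(mul) :: PRIM2(mul) :: PRIM2(mul)] | D=∅]
23. [S=[3 :: 0 :: 10 :: -16] | E=∅ | C=[PRIM2(mul) :: PRIM2(mul) :: PRIM2(mul)] | D=∅]
24. [S=[0 :: 10 :: -16] | E=∅ | C=[PRIM2(mul) :: PRIM2(mul)] | D=∅]
25. [S=[0 :: -16] | E=∅ | C=[PRIM2(mul)] | D=∅]
26. [S=[0] | E=∅ | C=∅ | D=∅]
→ final value 0

Answer: 0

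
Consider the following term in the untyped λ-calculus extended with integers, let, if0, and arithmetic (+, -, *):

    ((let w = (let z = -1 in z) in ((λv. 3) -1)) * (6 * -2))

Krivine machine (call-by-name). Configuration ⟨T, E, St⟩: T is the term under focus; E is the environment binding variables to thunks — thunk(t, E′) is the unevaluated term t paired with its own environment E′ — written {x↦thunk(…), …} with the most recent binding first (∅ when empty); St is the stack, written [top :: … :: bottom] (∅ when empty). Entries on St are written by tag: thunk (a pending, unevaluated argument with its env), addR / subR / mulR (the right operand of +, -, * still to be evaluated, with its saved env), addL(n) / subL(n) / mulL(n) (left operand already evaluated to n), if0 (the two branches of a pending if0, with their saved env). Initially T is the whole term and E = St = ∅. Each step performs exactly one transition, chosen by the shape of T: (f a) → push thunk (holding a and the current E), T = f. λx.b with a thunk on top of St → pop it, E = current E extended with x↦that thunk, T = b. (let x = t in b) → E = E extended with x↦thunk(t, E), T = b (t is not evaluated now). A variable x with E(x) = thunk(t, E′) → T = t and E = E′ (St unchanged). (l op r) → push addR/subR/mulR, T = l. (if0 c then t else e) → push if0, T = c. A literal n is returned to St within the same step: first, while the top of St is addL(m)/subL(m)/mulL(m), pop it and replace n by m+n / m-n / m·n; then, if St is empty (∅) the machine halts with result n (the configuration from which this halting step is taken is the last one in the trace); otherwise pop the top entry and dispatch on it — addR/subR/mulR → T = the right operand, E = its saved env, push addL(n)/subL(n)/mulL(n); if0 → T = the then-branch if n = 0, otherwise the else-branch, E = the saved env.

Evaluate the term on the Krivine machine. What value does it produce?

Answer: -36

Execution trace:
[0] [T=((let w = (let z = -1 in z) in ((λv. 3) -1)) * (6 * -2)) | E=∅ | St=∅]
[1] [T=(let w = (let z = -1 in z) in ((λv. 3) -1)) | E=∅ | St=[mulR]]
[2] [T=((λv. 3) -1) | E={w↦thunk((let z = -1 in z), ∅)} | St=[mulR]]
[3] [T=(λv. 3) | E={w↦thunk((let z = -1 in z), ∅)} | St=[thunk :: mulR]]
[4] [T=3 | E={v↦thunk(-1, {w↦thunk((let z = -1 in z), ∅)}), w↦thunk((let z = -1 in z), ∅)} | St=[mulR]]
[5] [T=(6 * -2) | E=∅ | St=[mulL(3)]]
[6] [T=6 | E=∅ | St=[mulR :: mulL(3)]]
[7] [T=-2 | E=∅ | St=[mulL(6) :: mulL(3)]]
→ final value -36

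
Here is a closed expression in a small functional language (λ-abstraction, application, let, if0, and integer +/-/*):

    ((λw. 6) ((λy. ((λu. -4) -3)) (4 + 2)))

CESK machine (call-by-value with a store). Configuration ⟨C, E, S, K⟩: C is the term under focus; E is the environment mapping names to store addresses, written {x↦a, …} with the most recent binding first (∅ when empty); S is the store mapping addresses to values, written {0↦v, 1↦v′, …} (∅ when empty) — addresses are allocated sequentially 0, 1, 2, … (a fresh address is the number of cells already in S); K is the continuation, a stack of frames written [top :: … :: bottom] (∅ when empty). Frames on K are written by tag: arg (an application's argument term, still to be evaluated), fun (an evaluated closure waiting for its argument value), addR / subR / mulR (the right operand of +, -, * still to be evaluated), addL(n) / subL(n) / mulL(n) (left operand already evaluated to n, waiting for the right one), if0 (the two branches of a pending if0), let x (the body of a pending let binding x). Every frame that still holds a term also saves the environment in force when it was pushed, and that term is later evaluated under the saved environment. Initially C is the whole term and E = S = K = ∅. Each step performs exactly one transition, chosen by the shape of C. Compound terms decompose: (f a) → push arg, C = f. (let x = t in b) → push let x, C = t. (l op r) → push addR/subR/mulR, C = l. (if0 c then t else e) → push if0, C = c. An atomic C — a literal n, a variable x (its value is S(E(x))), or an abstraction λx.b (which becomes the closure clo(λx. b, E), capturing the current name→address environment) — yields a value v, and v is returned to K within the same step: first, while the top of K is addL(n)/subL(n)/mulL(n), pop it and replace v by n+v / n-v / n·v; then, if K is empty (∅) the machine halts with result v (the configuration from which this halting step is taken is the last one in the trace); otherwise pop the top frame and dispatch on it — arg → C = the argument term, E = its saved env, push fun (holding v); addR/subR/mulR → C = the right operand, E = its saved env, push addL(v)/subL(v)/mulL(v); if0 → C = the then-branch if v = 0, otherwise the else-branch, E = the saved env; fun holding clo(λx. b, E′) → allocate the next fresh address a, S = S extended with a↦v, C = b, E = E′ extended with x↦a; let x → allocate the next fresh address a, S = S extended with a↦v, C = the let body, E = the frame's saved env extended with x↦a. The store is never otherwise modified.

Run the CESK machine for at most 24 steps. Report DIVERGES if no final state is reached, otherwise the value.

t=0: [C=((λw. 6) ((λy. ((λu. -4) -3)) (4 + 2))) | E=∅ | S=∅ | K=∅]
t=1: [C=(λw. 6) | E=∅ | S=∅ | K=[arg]]
t=2: [C=((λy. ((λu. -4) -3)) (4 + 2)) | E=∅ | S=∅ | K=[fun]]
t=3: [C=(λy. ((λu. -4) -3)) | E=∅ | S=∅ | K=[arg :: fun]]
t=4: [C=(4 + 2) | E=∅ | S=∅ | K=[fun :: fun]]
t=5: [C=4 | E=∅ | S=∅ | K=[addR :: fun :: fun]]
t=6: [C=2 | E=∅ | S=∅ | K=[addL(4) :: fun :: fun]]
t=7: [C=((λu. -4) -3) | E={y↦0} | S={0↦6} | K=[fun]]
t=8: [C=(λu. -4) | E={y↦0} | S={0↦6} | K=[arg :: fun]]
t=9: [C=-3 | E={y↦0} | S={0↦6} | K=[fun :: fun]]
t=10: [C=-4 | E={u↦1, y↦0} | S={0↦6, 1↦-3} | K=[fun]]
t=11: [C=6 | E={w↦2} | S={0↦6, 1↦-3, 2↦-4} | K=∅]
→ final value 6

Answer: 6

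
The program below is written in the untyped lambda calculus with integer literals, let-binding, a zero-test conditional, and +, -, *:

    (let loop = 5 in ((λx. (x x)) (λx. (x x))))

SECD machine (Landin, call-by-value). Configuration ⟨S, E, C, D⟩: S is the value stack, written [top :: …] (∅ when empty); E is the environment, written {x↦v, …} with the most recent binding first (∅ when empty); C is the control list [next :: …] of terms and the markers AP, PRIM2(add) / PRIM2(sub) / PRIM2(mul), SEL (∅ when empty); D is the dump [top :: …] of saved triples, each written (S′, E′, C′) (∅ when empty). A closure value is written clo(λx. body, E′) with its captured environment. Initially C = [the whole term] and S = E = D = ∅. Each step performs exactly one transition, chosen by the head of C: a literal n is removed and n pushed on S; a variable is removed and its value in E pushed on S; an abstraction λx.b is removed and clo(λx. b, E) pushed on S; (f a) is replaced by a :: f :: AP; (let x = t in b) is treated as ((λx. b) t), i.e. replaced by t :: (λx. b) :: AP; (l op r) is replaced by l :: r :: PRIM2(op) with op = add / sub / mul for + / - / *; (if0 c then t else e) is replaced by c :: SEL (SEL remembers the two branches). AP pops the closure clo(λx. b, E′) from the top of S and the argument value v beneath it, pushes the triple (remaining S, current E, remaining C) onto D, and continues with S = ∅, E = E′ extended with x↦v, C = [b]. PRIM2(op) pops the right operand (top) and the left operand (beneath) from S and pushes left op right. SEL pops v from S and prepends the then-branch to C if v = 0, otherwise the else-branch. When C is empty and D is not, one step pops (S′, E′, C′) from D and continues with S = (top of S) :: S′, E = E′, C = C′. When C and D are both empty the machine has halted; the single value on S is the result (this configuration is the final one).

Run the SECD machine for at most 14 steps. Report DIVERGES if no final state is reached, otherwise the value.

Answer: DIVERGES (no final state within 14 steps)

Derivation:
t=0: <S=∅, E=∅, C=[(let loop = 5 in ((λx. (x x)) (λx. (x x))))], D=∅>
t=1: <S=∅, E=∅, C=[5 :: (λloop. ((λx. (x x)) (λx. (x x)))) :: AP], D=∅>
t=2: <S=[5], E=∅, C=[(λloop. ((λx. (x x)) (λx. (x x)))) :: AP], D=∅>
t=3: <S=[clo(λloop. ((λx. (x x)) (λx. (x x))), ∅) :: 5], E=∅, C=[AP], D=∅>
t=4: <S=∅, E={loop↦5}, C=[((λx. (x x)) (λx. (x x)))], D=[(∅, ∅, ∅)]>
t=5: <S=∅, E={loop↦5}, C=[(λx. (x x)) :: (λx. (x x)) :: AP], D=[(∅, ∅, ∅)]>
t=6: <S=[clo(λx. (x x), {loop↦5})], E={loop↦5}, C=[(λx. (x x)) :: AP], D=[(∅, ∅, ∅)]>
t=7: <S=[clo(λx. (x x), {loop↦5}) :: clo(λx. (x x), {loop↦5})], E={loop↦5}, C=[AP], D=[(∅, ∅, ∅)]>
t=8: <S=∅, E={x↦clo(λx. (x x), {loop↦5}), loop↦5}, C=[(x x)], D=[(∅, {loop↦5}, ∅) :: (∅, ∅, ∅)]>
t=9: <S=∅, E={x↦clo(λx. (x x), {loop↦5}), loop↦5}, C=[x :: x :: AP], D=[(∅, {loop↦5}, ∅) :: (∅, ∅, ∅)]>
t=10: <S=[clo(λx. (x x), {loop↦5})], E={x↦clo(λx. (x x), {loop↦5}), loop↦5}, C=[x :: AP], D=[(∅, {loop↦5}, ∅) :: (∅, ∅, ∅)]>
t=11: <S=[clo(λx. (x x), {loop↦5}) :: clo(λx. (x x), {loop↦5})], E={x↦clo(λx. (x x), {loop↦5}), loop↦5}, C=[AP], D=[(∅, {loop↦5}, ∅) :: (∅, ∅, ∅)]>
t=12: <S=∅, E={x↦clo(λx. (x x), {loop↦5}), loop↦5}, C=[(x x)], D=[(∅, {x↦clo(λx. (x x), {loop↦5}), loop↦5}, ∅) :: (∅, {loop↦5}, ∅) :: (∅, ∅, ∅)]>
t=13: <S=∅, E={x↦clo(λx. (x x), {loop↦5}), loop↦5}, C=[x :: x :: AP], D=[(∅, {x↦clo(λx. (x x), {loop↦5}), loop↦5}, ∅) :: (∅, {loop↦5}, ∅) :: (∅, ∅, ∅)]>
t=14: <S=[clo(λx. (x x), {loop↦5})], E={x↦clo(λx. (x x), {loop↦5}), loop↦5}, C=[x :: AP], D=[(∅, {x↦clo(λx. (x x), {loop↦5}), loop↦5}, ∅) :: (∅, {loop↦5}, ∅) :: (∅, ∅, ∅)]>
→ 14 transitions taken and the configuration is still not final: no result within 14 steps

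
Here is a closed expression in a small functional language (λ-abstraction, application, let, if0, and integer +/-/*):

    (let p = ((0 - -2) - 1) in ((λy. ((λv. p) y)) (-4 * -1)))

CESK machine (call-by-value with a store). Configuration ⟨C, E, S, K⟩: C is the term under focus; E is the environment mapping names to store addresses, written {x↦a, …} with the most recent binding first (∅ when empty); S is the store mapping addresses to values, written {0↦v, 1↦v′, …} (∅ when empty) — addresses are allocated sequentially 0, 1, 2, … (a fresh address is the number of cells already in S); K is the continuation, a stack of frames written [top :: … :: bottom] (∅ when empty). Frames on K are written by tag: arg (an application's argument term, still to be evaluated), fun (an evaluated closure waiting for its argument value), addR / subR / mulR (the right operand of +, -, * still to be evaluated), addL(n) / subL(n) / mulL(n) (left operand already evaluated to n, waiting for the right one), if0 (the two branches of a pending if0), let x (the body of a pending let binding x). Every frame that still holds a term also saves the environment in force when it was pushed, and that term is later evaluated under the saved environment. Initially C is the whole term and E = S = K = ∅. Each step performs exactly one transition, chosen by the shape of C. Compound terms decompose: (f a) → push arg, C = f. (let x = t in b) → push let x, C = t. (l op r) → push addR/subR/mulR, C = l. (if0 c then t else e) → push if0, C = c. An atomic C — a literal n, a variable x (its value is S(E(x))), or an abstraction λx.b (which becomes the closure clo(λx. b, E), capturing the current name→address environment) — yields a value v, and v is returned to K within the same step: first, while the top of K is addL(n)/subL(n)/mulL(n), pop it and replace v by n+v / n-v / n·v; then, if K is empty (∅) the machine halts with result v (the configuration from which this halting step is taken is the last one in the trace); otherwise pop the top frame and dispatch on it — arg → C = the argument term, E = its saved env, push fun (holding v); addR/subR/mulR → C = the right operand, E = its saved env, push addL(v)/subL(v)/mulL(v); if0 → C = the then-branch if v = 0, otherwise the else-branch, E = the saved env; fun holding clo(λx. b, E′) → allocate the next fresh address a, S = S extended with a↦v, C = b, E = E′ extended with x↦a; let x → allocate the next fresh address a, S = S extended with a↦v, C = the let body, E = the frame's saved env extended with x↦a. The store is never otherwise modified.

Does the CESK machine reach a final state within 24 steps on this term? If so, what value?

Answer: 1

Execution trace:
t=0: ⟨C=(let p = ((0 - -2) - 1) in ((λy. ((λv. p) y)) (-4 * -1))); E=∅; S=∅; K=∅⟩
t=1: ⟨C=((0 - -2) - 1); E=∅; S=∅; K=[let p]⟩
t=2: ⟨C=(0 - -2); E=∅; S=∅; K=[subR :: let p]⟩
t=3: ⟨C=0; E=∅; S=∅; K=[subR :: subR :: let p]⟩
t=4: ⟨C=-2; E=∅; S=∅; K=[subL(0) :: subR :: let p]⟩
t=5: ⟨C=1; E=∅; S=∅; K=[subL(2) :: let p]⟩
t=6: ⟨C=((λy. ((λv. p) y)) (-4 * -1)); E={p↦0}; S={0↦1}; K=∅⟩
t=7: ⟨C=(λy. ((λv. p) y)); E={p↦0}; S={0↦1}; K=[arg]⟩
t=8: ⟨C=(-4 * -1); E={p↦0}; S={0↦1}; K=[fun]⟩
t=9: ⟨C=-4; E={p↦0}; S={0↦1}; K=[mulR :: fun]⟩
t=10: ⟨C=-1; E={p↦0}; S={0↦1}; K=[mulL(-4) :: fun]⟩
t=11: ⟨C=((λv. p) y); E={y↦1, p↦0}; S={0↦1, 1↦4}; K=∅⟩
t=12: ⟨C=(λv. p); E={y↦1, p↦0}; S={0↦1, 1↦4}; K=[arg]⟩
t=13: ⟨C=y; E={y↦1, p↦0}; S={0↦1, 1↦4}; K=[fun]⟩
t=14: ⟨C=p; E={v↦2, y↦1, p↦0}; S={0↦1, 1↦4, 2↦4}; K=∅⟩
→ final value 1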